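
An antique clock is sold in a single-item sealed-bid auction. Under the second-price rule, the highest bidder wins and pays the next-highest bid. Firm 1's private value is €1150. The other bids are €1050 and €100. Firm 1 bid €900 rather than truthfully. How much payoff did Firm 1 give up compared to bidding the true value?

The highest competing bid is €1050.
Bidding truthfully at €1150: Firm 1 has the top bid, wins, and pays the second-highest bid €1050. Payoff = €1150 − €1050 = €100.
Bidding €900: the top bid is €1050 (a rival), so Firm 1 loses. Payoff = €0.
Regret = truthful payoff − actual payoff = €100 − €0 = €100.

Payoff forgone: €100.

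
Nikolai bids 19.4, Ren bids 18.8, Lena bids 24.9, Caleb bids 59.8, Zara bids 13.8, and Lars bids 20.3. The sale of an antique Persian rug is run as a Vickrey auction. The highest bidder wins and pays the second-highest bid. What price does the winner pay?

The winner pays 24.9.

Ranking the bids: Caleb 59.8; Lena 24.9; Lars 20.3; Nikolai 19.4; Ren 18.8; Zara 13.8.
Caleb has the highest bid, so Caleb wins.
The second-highest bid is 24.9, so that is what Caleb pays.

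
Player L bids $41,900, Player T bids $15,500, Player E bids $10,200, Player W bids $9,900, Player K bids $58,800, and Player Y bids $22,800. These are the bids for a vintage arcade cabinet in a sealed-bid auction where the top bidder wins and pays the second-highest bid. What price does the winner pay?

$41,900

Ranking the bids: Player K $58,800; Player L $41,900; Player Y $22,800; Player T $15,500; Player E $10,200; Player W $9,900.
Player K is the highest bidder, so Player K wins.
Under the second-price rule, the price is the second-highest bid: $41,900.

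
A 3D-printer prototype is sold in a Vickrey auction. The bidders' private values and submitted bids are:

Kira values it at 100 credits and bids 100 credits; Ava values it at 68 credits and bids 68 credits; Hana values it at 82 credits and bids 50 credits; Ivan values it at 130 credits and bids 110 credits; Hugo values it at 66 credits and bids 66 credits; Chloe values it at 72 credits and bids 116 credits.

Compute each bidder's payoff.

Ordered from highest: Chloe 116 credits, then Ivan 110 credits, then Kira 100 credits, then Ava 68 credits, then Hugo 66 credits, then Hana 50 credits.
Chloe has the top bid and wins; the price is the second-highest bid, 110 credits.
Chloe's payoff = 72 credits − 110 credits = -38 credits. All other bidders lose, so their payoff is 0.

Kira 0 credits, Ava 0 credits, Hana 0 credits, Ivan 0 credits, Hugo 0 credits, Chloe -38 credits.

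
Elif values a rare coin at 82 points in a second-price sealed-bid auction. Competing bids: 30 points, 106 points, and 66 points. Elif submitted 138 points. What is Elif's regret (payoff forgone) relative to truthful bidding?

The highest competing bid is 106 points.
Bidding truthfully at 82 points: the top bid is 106 points (a rival), so Elif loses. Payoff = 0 points.
Bidding 138 points: Elif has the top bid, wins, and pays the second-highest bid 106 points. Payoff = 82 points − 106 points = -24 points.
Regret = truthful payoff − actual payoff = 0 points − -24 points = 24 points.
This is the dominant-strategy logic: truthful bidding weakly beats any alternative.

Regret: 24 points.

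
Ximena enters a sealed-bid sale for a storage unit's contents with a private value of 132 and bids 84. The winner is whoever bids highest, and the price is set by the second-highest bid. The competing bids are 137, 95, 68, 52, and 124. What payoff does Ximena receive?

0

Highest competing bid: 137.
Ximena's bid 84 is not the highest, so Ximena loses, pays nothing, and earns zero payoff.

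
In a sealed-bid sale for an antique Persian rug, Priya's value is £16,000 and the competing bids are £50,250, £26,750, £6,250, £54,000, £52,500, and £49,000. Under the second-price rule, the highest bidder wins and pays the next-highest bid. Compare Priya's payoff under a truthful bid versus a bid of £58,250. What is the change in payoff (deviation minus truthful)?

Change in payoff: -£38,000.

The highest competing bid is £54,000.
Bidding truthfully at £16,000: the top bid is £54,000 (a rival), so Priya loses. Payoff = £0.
Bidding £58,250: Priya has the top bid, wins, and pays the second-highest bid £54,000. Payoff = £16,000 − £54,000 = -£38,000.
Change = -£38,000 − £0 = -£38,000.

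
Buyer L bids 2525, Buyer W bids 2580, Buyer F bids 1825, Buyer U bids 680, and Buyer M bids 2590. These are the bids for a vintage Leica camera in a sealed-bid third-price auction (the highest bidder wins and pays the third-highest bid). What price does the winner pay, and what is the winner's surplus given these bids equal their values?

The winner pays 2525 for a surplus of 65.

Ranking the bids: Buyer M 2590; Buyer W 2580; Buyer L 2525; Buyer F 1825; Buyer U 680.
Buyer M is the highest bidder, so Buyer M wins.
Under the third-price rule, the price is the third-highest bid: 2525.
Surplus = 2590 − 2525 = 65.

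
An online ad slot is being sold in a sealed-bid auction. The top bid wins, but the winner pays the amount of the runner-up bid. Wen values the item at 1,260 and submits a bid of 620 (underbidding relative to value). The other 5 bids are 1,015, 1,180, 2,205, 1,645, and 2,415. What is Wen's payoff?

Highest competing bid: 2,415.
Wen's bid 620 is not the highest, so Wen loses, pays nothing, and earns zero payoff.

Payoff = 0.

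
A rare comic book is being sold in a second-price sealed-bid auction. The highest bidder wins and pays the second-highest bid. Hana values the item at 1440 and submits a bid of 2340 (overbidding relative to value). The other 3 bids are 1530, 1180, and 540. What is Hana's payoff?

-90

Highest competing bid: 1530.
Hana's bid 2340 is the highest overall, so Hana wins and pays the second-highest bid, 1530.
Payoff = value − price = 1440 − 1530 = -90.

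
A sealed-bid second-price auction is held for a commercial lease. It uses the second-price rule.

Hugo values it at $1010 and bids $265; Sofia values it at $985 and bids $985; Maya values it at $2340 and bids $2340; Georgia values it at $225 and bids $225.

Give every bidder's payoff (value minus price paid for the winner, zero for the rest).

Payoffs: Hugo $0, Sofia $0, Maya $1355, Georgia $0.

Bids in descending order: Maya $2340 > Sofia $985 > Hugo $265 > Georgia $225.
Maya has the top bid and wins; the price is the second-highest bid, $985.
Maya's payoff = $2340 − $985 = $1355. All other bidders lose, so their payoff is 0.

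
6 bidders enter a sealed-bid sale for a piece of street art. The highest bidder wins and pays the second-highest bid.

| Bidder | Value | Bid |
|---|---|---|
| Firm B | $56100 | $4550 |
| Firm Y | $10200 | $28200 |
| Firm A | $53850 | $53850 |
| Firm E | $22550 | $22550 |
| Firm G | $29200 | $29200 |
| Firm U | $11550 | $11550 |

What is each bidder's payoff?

Bids in descending order: Firm A $53850 > Firm G $29200 > Firm Y $28200 > Firm E $22550 > Firm U $11550 > Firm B $4550.
Firm A has the top bid and wins; the price is the second-highest bid, $29200.
Firm A's payoff = $53850 − $29200 = $24650. All other bidders lose, so their payoff is 0.

Firm B $0, Firm Y $0, Firm A $24650, Firm E $0, Firm G $0, Firm U $0.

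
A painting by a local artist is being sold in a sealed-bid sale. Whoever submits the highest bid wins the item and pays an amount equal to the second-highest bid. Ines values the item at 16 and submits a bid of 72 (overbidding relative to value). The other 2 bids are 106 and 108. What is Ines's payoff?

Highest competing bid: 108.
Ines's bid 72 is not the highest, so Ines loses, pays nothing, and earns zero payoff.

0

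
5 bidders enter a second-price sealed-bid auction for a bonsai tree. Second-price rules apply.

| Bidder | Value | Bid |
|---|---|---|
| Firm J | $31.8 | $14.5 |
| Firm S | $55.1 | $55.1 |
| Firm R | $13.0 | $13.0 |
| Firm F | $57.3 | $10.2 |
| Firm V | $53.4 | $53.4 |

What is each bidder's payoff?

Firm J $0.0, Firm S $1.7, Firm R $0.0, Firm F $0.0, Firm V $0.0.

Sorted high to low: Firm S $55.1, then Firm V $53.4, then Firm J $14.5, then Firm R $13.0, then Firm F $10.2.
Firm S has the top bid and wins; the price is the second-highest bid, $53.4.
Firm S's payoff = $55.1 − $53.4 = $1.7. All other bidders lose, so their payoff is 0.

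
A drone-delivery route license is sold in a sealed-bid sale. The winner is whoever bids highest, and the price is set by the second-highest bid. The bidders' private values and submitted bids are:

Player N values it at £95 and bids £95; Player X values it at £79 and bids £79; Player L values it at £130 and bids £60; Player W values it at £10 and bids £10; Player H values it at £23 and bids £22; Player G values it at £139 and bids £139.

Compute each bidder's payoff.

Player N £0, Player X £0, Player L £0, Player W £0, Player H £0, Player G £44.

Ordered from highest: Player G £139 > Player N £95 > Player X £79 > Player L £60 > Player H £22 > Player W £10.
Player G has the top bid and wins; the price is the second-highest bid, £95.
Player G's payoff = £139 − £95 = £44. All other bidders lose, so their payoff is 0.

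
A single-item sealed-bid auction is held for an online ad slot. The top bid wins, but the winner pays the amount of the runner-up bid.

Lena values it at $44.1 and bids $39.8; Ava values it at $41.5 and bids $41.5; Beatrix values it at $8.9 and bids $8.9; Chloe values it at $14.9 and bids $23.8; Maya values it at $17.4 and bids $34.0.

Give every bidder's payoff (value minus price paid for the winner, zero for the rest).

Ranking the bids: Ava $41.5; Lena $39.8; Maya $34.0; Chloe $23.8; Beatrix $8.9.
Ava has the top bid and wins; the price is the second-highest bid, $39.8.
Ava's payoff = $41.5 − $39.8 = $1.7. All other bidders lose, so their payoff is 0.

Payoffs: Lena $0.0, Ava $1.7, Beatrix $0.0, Chloe $0.0, Maya $0.0.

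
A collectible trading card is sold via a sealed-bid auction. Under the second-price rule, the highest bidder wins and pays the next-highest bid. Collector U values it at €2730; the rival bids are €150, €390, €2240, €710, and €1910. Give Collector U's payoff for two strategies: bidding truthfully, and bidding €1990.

Truthful: €490; alternative: €0.

The highest competing bid is €2240.
Bidding truthfully at €2730: Collector U has the top bid, wins, and pays the second-highest bid €2240. Payoff = €2730 − €2240 = €490.
Bidding €1990: the top bid is €2240 (a rival), so Collector U loses. Payoff = €0.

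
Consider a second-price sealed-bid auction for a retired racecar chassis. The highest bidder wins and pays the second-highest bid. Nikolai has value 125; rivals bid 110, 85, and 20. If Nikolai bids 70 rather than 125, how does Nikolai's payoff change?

Change in payoff: -15.

The highest competing bid is 110.
Bidding truthfully at 125: Nikolai has the top bid, wins, and pays the second-highest bid 110. Payoff = 125 − 110 = 15.
Bidding 70: the top bid is 110 (a rival), so Nikolai loses. Payoff = 0.
Change = 0 − 15 = -15.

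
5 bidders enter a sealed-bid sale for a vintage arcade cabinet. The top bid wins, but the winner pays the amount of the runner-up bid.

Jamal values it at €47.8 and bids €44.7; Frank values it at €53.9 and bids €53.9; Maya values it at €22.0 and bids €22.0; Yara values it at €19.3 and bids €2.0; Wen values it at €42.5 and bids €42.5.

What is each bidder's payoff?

Jamal €0.0, Frank €9.2, Maya €0.0, Yara €0.0, Wen €0.0.

Ranking the bids: Frank €53.9, then Jamal €44.7, then Wen €42.5, then Maya €22.0, then Yara €2.0.
Frank has the top bid and wins; the price is the second-highest bid, €44.7.
Frank's payoff = €53.9 − €44.7 = €9.2. All other bidders lose, so their payoff is 0.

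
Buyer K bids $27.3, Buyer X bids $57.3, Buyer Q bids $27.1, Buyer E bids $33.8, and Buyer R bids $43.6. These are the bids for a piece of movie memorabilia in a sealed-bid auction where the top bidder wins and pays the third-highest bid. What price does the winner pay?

Ordered from highest: Buyer X $57.3; Buyer R $43.6; Buyer E $33.8; Buyer K $27.3; Buyer Q $27.1.
Buyer X is the highest bidder, so Buyer X wins.
Under the third-price rule, the price is the third-highest bid: $33.8.

$33.8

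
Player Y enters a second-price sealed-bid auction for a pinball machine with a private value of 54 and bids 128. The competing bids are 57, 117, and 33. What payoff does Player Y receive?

Highest competing bid: 117.
Player Y's bid 128 is the highest overall, so Player Y wins and pays the second-highest bid, 117.
Payoff = value − price = 54 − 117 = -63.
Overbidding won the item at a price above value — truthful bidding would have avoided this loss.

Player Y's payoff: -63.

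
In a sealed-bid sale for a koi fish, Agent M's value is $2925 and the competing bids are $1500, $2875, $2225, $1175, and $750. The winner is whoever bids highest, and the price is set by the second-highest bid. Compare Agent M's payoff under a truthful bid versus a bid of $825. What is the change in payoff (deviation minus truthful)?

Payoff change: -$50.

The highest competing bid is $2875.
Bidding truthfully at $2925: Agent M has the top bid, wins, and pays the second-highest bid $2875. Payoff = $2925 − $2875 = $50.
Bidding $825: the top bid is $2875 (a rival), so Agent M loses. Payoff = $0.
Change = $0 − $50 = -$50.
This is the dominant-strategy logic: truthful bidding weakly beats any alternative.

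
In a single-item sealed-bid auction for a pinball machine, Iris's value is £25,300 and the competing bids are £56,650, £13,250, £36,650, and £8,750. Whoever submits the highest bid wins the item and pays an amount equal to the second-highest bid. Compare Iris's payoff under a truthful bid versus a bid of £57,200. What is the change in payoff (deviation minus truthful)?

Change in payoff: -£31,350.

The highest competing bid is £56,650.
Bidding truthfully at £25,300: the top bid is £56,650 (a rival), so Iris loses. Payoff = £0.
Bidding £57,200: Iris has the top bid, wins, and pays the second-highest bid £56,650. Payoff = £25,300 − £56,650 = -£31,350.
Change = -£31,350 − £0 = -£31,350.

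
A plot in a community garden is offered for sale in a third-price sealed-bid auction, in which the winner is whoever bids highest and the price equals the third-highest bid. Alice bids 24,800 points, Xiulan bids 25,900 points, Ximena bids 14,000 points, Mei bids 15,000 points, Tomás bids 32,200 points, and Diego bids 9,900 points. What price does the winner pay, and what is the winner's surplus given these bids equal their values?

Price 24,800 points; surplus 7,400 points.

Sorted high to low: Tomás 32,200 points > Xiulan 25,900 points > Alice 24,800 points > Mei 15,000 points > Ximena 14,000 points > Diego 9,900 points.
Tomás is the highest bidder, so Tomás wins.
Under the third-price rule, the price is the third-highest bid: 24,800 points.
Surplus = 32,200 points − 24,800 points = 7,400 points.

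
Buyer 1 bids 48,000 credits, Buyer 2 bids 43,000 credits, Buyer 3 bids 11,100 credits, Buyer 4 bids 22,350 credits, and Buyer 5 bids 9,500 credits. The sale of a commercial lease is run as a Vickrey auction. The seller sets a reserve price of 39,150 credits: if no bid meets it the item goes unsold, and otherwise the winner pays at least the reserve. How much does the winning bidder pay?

Sorted high to low: Buyer 1 48,000 credits; Buyer 2 43,000 credits; Buyer 4 22,350 credits; Buyer 3 11,100 credits; Buyer 5 9,500 credits.
Buyer 1 has the highest bid, so Buyer 1 wins.
The second-highest bid is 43,000 credits, which exceeds the reserve, so that sets the price.

The winner pays 43,000 credits.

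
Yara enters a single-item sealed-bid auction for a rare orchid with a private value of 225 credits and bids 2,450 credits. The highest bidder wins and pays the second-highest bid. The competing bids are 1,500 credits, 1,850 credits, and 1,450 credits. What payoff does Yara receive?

Highest competing bid: 1,850 credits.
Yara's bid 2,450 credits is the highest overall, so Yara wins and pays the second-highest bid, 1,850 credits.
Payoff = value − price = 225 credits − 1,850 credits = -1,625 credits.
Overbidding won the item at a price above value — truthful bidding would have avoided this loss.

Payoff = -1,625 credits.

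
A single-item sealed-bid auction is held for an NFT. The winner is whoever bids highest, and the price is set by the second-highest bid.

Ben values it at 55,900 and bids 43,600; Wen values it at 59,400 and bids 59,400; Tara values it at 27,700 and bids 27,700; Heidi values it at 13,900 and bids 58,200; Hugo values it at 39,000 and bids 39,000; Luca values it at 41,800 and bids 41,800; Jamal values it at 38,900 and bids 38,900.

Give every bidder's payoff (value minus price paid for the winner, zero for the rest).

Ben 0, Wen 1,200, Tara 0, Heidi 0, Hugo 0, Luca 0, Jamal 0.

Ranking the bids: Wen 59,400, then Heidi 58,200, then Ben 43,600, then Luca 41,800, then Hugo 39,000, then Jamal 38,900, then Tara 27,700.
Wen has the top bid and wins; the price is the second-highest bid, 58,200.
Wen's payoff = 59,400 − 58,200 = 1,200. All other bidders lose, so their payoff is 0.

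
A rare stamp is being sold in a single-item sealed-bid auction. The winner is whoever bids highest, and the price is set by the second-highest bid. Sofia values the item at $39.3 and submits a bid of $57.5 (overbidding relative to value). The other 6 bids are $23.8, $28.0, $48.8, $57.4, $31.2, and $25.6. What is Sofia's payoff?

Payoff = -$18.1.

Highest competing bid: $57.4.
Sofia's bid $57.5 is the highest overall, so Sofia wins and pays the second-highest bid, $57.4.
Payoff = value − price = $39.3 − $57.4 = -$18.1.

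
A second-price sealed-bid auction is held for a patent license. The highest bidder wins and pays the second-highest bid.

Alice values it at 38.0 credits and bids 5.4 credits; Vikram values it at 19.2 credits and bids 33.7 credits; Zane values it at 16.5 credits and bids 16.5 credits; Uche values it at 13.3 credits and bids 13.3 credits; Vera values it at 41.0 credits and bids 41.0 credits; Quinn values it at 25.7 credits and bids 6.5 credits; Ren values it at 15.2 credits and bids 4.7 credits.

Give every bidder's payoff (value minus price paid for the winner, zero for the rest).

Alice 0.0 credits, Vikram 0.0 credits, Zane 0.0 credits, Uche 0.0 credits, Vera 7.3 credits, Quinn 0.0 credits, Ren 0.0 credits.

Bids in descending order: Vera 41.0 credits > Vikram 33.7 credits > Zane 16.5 credits > Uche 13.3 credits > Quinn 6.5 credits > Alice 5.4 credits > Ren 4.7 credits.
Vera has the top bid and wins; the price is the second-highest bid, 33.7 credits.
Vera's payoff = 41.0 credits − 33.7 credits = 7.3 credits. All other bidders lose, so their payoff is 0.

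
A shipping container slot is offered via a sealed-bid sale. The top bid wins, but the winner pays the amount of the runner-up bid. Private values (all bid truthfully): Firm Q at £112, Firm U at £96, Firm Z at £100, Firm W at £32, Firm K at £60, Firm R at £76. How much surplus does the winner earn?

Ranking the bids: Firm Q £112, then Firm Z £100, then Firm U £96, then Firm R £76, then Firm K £60, then Firm W £32.
Firm Q wins with the top bid and pays the second-highest, £100.
Surplus = £112 − £100 = £12.

Surplus = £12.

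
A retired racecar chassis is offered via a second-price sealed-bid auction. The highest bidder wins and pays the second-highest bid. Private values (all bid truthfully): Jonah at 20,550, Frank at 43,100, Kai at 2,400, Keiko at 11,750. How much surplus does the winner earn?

Bids in descending order: Frank 43,100 > Jonah 20,550 > Keiko 11,750 > Kai 2,400.
Frank wins with the top bid and pays the second-highest, 20,550.
Surplus = 43,100 − 20,550 = 22,550.

Winner's surplus: 22,550.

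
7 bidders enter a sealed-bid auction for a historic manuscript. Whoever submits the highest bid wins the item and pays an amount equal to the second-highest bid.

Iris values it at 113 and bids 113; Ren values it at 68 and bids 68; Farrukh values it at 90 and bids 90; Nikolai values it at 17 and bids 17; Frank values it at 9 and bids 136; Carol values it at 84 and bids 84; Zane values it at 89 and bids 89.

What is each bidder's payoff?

Bids in descending order: Frank 136, then Iris 113, then Farrukh 90, then Zane 89, then Carol 84, then Ren 68, then Nikolai 17.
Frank has the top bid and wins; the price is the second-highest bid, 113.
Frank's payoff = 9 − 113 = -104. All other bidders lose, so their payoff is 0.

Iris 0, Ren 0, Farrukh 0, Nikolai 0, Frank -104, Carol 0, Zane 0.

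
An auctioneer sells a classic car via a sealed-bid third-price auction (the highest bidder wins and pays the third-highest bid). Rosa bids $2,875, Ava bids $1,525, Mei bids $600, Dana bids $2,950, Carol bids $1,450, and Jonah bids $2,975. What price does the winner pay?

$2,875

Ranking the bids: Jonah $2,975; Dana $2,950; Rosa $2,875; Ava $1,525; Carol $1,450; Mei $600.
Jonah is the highest bidder, so Jonah wins.
Under the third-price rule, the price is the third-highest bid: $2,875.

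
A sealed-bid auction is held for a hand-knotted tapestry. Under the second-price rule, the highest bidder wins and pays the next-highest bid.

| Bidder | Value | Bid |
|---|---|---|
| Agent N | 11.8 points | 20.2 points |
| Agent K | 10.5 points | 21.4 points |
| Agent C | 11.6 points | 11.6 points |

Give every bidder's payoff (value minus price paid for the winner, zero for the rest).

Agent N 0.0 points, Agent K -9.7 points, Agent C 0.0 points.

Sorted high to low: Agent K 21.4 points > Agent N 20.2 points > Agent C 11.6 points.
Agent K has the top bid and wins; the price is the second-highest bid, 20.2 points.
Agent K's payoff = 10.5 points − 20.2 points = -9.7 points. All other bidders lose, so their payoff is 0.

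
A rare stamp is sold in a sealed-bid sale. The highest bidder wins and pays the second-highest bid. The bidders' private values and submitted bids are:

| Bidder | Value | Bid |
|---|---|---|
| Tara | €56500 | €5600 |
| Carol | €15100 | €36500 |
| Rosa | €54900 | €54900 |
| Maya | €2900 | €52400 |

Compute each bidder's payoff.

Bids in descending order: Rosa €54900; Maya €52400; Carol €36500; Tara €5600.
Rosa has the top bid and wins; the price is the second-highest bid, €52400.
Rosa's payoff = €54900 − €52400 = €2500. All other bidders lose, so their payoff is 0.

Tara €0, Carol €0, Rosa €2500, Maya €0.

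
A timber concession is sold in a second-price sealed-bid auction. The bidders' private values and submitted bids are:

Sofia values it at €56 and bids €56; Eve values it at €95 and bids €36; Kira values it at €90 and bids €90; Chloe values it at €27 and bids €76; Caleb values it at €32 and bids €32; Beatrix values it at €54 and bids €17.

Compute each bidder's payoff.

Sorted high to low: Kira €90 > Chloe €76 > Sofia €56 > Eve €36 > Caleb €32 > Beatrix €17.
Kira has the top bid and wins; the price is the second-highest bid, €76.
Kira's payoff = €90 − €76 = €14. All other bidders lose, so their payoff is 0.

Payoffs: Sofia €0, Eve €0, Kira €14, Chloe €0, Caleb €0, Beatrix €0.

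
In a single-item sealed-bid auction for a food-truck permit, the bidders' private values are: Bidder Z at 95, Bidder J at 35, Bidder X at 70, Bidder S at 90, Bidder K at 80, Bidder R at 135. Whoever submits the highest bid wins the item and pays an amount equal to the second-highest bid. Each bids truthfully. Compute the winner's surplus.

Ordered from highest: Bidder R 135 > Bidder Z 95 > Bidder S 90 > Bidder K 80 > Bidder X 70 > Bidder J 35.
Bidder R wins with the top bid and pays the second-highest, 95.
Surplus = 135 − 95 = 40.

Surplus = 40.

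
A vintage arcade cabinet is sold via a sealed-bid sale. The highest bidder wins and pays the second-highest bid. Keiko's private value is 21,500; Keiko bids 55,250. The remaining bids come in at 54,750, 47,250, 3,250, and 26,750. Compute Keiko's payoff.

-33,250

Highest competing bid: 54,750.
Keiko's bid 55,250 is the highest overall, so Keiko wins and pays the second-highest bid, 54,750.
Payoff = value − price = 21,500 − 54,750 = -33,250.
Overbidding won the item at a price above value — truthful bidding would have avoided this loss.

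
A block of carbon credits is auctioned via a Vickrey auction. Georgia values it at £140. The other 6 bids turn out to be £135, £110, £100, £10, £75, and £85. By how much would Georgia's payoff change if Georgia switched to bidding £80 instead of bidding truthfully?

The highest competing bid is £135.
Bidding truthfully at £140: Georgia has the top bid, wins, and pays the second-highest bid £135. Payoff = £140 − £135 = £5.
Bidding £80: the top bid is £135 (a rival), so Georgia loses. Payoff = £0.
Change = £0 − £5 = -£5.
Deviating from a truthful bid can only lose payoff in a second-price auction — never gain.

Payoff change: -£5.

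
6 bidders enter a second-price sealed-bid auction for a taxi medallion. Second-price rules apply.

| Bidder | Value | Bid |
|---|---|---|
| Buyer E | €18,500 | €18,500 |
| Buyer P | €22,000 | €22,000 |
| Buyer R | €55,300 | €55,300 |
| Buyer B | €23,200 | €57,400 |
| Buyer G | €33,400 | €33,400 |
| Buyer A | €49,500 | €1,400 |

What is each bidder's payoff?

Sorted high to low: Buyer B €57,400 > Buyer R €55,300 > Buyer G €33,400 > Buyer P €22,000 > Buyer E €18,500 > Buyer A €1,400.
Buyer B has the top bid and wins; the price is the second-highest bid, €55,300.
Buyer B's payoff = €23,200 − €55,300 = -€32,100. All other bidders lose, so their payoff is 0.

Buyer E €0, Buyer P €0, Buyer R €0, Buyer B -€32,100, Buyer G €0, Buyer A €0.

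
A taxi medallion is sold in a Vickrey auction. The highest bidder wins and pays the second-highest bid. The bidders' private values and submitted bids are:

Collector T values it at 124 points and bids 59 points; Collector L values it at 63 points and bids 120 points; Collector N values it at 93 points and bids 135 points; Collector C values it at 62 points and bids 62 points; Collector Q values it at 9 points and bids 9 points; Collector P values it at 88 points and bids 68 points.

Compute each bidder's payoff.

Payoffs: Collector T 0 points, Collector L 0 points, Collector N -27 points, Collector C 0 points, Collector Q 0 points, Collector P 0 points.

Sorted high to low: Collector N 135 points > Collector L 120 points > Collector P 68 points > Collector C 62 points > Collector T 59 points > Collector Q 9 points.
Collector N has the top bid and wins; the price is the second-highest bid, 120 points.
Collector N's payoff = 93 points − 120 points = -27 points. All other bidders lose, so their payoff is 0.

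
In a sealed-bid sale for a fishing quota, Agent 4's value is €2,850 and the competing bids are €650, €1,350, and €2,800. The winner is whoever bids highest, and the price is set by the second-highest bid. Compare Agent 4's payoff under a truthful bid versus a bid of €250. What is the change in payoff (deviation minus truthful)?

The highest competing bid is €2,800.
Bidding truthfully at €2,850: Agent 4 has the top bid, wins, and pays the second-highest bid €2,800. Payoff = €2,850 − €2,800 = €50.
Bidding €250: the top bid is €2,800 (a rival), so Agent 4 loses. Payoff = €0.
Change = €0 − €50 = -€50.

-€50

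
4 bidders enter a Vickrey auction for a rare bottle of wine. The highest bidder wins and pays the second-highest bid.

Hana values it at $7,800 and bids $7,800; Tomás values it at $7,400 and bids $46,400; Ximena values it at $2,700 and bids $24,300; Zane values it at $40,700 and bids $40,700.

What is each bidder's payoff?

Ordered from highest: Tomás $46,400; Zane $40,700; Ximena $24,300; Hana $7,800.
Tomás has the top bid and wins; the price is the second-highest bid, $40,700.
Tomás's payoff = $7,400 − $40,700 = -$33,300. All other bidders lose, so their payoff is 0.

Payoffs: Hana $0, Tomás -$33,300, Ximena $0, Zane $0.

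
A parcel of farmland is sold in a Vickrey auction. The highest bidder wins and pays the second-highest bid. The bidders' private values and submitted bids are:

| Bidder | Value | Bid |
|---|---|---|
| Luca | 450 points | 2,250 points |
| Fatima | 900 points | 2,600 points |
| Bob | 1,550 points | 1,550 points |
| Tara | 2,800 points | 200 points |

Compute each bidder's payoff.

Ranking the bids: Fatima 2,600 points > Luca 2,250 points > Bob 1,550 points > Tara 200 points.
Fatima has the top bid and wins; the price is the second-highest bid, 2,250 points.
Fatima's payoff = 900 points − 2,250 points = -1,350 points. All other bidders lose, so their payoff is 0.

Payoffs: Luca 0 points, Fatima -1,350 points, Bob 0 points, Tara 0 points.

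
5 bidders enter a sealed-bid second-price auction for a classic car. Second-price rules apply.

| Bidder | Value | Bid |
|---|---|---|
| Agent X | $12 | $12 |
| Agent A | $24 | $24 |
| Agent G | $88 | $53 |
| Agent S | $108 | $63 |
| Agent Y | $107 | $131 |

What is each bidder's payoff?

Bids in descending order: Agent Y $131, then Agent S $63, then Agent G $53, then Agent A $24, then Agent X $12.
Agent Y has the top bid and wins; the price is the second-highest bid, $63.
Agent Y's payoff = $107 − $63 = $44. All other bidders lose, so their payoff is 0.

Payoffs: Agent X $0, Agent A $0, Agent G $0, Agent S $0, Agent Y $44.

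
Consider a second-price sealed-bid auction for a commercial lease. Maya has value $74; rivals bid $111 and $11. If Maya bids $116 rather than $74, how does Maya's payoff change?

Change in payoff: -$37.

The highest competing bid is $111.
Bidding truthfully at $74: the top bid is $111 (a rival), so Maya loses. Payoff = $0.
Bidding $116: Maya has the top bid, wins, and pays the second-highest bid $111. Payoff = $74 − $111 = -$37.
Change = -$37 − $0 = -$37.
This is the dominant-strategy logic: truthful bidding weakly beats any alternative.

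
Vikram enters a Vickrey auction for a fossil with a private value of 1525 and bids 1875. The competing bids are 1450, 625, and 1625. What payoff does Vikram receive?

Highest competing bid: 1625.
Vikram's bid 1875 is the highest overall, so Vikram wins and pays the second-highest bid, 1625.
Payoff = value − price = 1525 − 1625 = -100.
Overbidding won the item at a price above value — truthful bidding would have avoided this loss.

Payoff = -100.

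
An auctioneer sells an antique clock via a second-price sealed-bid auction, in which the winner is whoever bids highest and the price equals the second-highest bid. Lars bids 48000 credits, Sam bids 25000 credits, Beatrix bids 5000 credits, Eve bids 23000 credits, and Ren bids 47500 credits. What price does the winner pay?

Sorted high to low: Lars 48000 credits, then Ren 47500 credits, then Sam 25000 credits, then Eve 23000 credits, then Beatrix 5000 credits.
Lars is the highest bidder, so Lars wins.
Under the second-price rule, the price is the second-highest bid: 47500 credits.

47500 credits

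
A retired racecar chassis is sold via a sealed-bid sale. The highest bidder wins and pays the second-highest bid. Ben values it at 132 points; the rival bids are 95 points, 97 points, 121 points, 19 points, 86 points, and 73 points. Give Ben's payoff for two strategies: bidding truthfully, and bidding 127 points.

(a) 11 points  (b) 11 points

The highest competing bid is 121 points.
Bidding truthfully at 132 points: Ben has the top bid, wins, and pays the second-highest bid 121 points. Payoff = 132 points − 121 points = 11 points.
Bidding 127 points: Ben has the top bid, wins, and pays the second-highest bid 121 points. Payoff = 132 points − 121 points = 11 points.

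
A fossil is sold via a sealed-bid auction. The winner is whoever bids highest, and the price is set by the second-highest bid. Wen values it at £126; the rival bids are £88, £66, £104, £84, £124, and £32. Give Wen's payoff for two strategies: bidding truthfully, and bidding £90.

The highest competing bid is £124.
Bidding truthfully at £126: Wen has the top bid, wins, and pays the second-highest bid £124. Payoff = £126 − £124 = £2.
Bidding £90: the top bid is £124 (a rival), so Wen loses. Payoff = £0.

(a) £2  (b) £0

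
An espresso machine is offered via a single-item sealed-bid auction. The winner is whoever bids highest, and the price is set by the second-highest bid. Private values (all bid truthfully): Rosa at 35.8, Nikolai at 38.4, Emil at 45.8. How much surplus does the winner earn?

Surplus = 7.4.

Ranking the bids: Emil 45.8, then Nikolai 38.4, then Rosa 35.8.
Emil wins with the top bid and pays the second-highest, 38.4.
Surplus = 45.8 − 38.4 = 7.4.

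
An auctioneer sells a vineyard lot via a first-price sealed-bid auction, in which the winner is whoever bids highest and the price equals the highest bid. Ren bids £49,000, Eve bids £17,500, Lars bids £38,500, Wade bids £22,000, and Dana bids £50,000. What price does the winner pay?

Bids in descending order: Dana £50,000; Ren £49,000; Lars £38,500; Wade £22,000; Eve £17,500.
Dana is the highest bidder, so Dana wins.
Under the first-price rule, the price is the highest bid: £50,000.

The winner pays £50,000.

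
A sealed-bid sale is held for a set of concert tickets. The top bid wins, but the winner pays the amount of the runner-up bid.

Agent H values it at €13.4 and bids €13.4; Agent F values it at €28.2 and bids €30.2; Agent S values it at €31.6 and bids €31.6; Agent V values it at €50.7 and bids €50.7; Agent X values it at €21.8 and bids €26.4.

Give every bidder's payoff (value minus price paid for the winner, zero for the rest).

Ranking the bids: Agent V €50.7; Agent S €31.6; Agent F €30.2; Agent X €26.4; Agent H €13.4.
Agent V has the top bid and wins; the price is the second-highest bid, €31.6.
Agent V's payoff = €50.7 − €31.6 = €19.1. All other bidders lose, so their payoff is 0.

Payoffs: Agent H €0.0, Agent F €0.0, Agent S €0.0, Agent V €19.1, Agent X €0.0.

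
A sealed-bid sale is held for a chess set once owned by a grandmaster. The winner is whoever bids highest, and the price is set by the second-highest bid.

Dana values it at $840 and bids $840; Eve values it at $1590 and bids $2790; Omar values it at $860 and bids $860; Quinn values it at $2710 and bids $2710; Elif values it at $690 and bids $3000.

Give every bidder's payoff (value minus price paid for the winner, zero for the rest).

Ordered from highest: Elif $3000, then Eve $2790, then Quinn $2710, then Omar $860, then Dana $840.
Elif has the top bid and wins; the price is the second-highest bid, $2790.
Elif's payoff = $690 − $2790 = -$2100. All other bidders lose, so their payoff is 0.

Payoffs: Dana $0, Eve $0, Omar $0, Quinn $0, Elif -$2100.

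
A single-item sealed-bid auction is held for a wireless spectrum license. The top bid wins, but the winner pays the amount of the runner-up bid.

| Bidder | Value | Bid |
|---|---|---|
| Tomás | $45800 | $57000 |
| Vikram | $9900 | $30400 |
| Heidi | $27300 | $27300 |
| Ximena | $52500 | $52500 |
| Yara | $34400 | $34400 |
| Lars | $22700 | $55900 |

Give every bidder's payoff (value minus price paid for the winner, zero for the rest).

Tomás -$10100, Vikram $0, Heidi $0, Ximena $0, Yara $0, Lars $0.

Sorted high to low: Tomás $57000; Lars $55900; Ximena $52500; Yara $34400; Vikram $30400; Heidi $27300.
Tomás has the top bid and wins; the price is the second-highest bid, $55900.
Tomás's payoff = $45800 − $55900 = -$10100. All other bidders lose, so their payoff is 0.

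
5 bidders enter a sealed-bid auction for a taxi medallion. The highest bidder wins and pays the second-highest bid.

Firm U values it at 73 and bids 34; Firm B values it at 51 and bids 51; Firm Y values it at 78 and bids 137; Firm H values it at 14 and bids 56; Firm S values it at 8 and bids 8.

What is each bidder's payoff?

Ordered from highest: Firm Y 137; Firm H 56; Firm B 51; Firm U 34; Firm S 8.
Firm Y has the top bid and wins; the price is the second-highest bid, 56.
Firm Y's payoff = 78 − 56 = 22. All other bidders lose, so their payoff is 0.

Payoffs: Firm U 0, Firm B 0, Firm Y 22, Firm H 0, Firm S 0.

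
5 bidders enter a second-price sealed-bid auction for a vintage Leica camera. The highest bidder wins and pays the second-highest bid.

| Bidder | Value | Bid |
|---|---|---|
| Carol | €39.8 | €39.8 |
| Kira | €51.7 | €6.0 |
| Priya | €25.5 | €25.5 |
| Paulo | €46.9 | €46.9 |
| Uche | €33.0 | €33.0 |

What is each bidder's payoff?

Sorted high to low: Paulo €46.9; Carol €39.8; Uche €33.0; Priya €25.5; Kira €6.0.
Paulo has the top bid and wins; the price is the second-highest bid, €39.8.
Paulo's payoff = €46.9 − €39.8 = €7.1. All other bidders lose, so their payoff is 0.

Carol €0.0, Kira €0.0, Priya €0.0, Paulo €7.1, Uche €0.0.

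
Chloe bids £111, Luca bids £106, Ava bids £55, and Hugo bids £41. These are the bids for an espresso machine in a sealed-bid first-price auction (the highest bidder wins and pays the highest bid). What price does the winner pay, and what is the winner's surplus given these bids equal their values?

Sorted high to low: Chloe £111; Luca £106; Ava £55; Hugo £41.
Chloe is the highest bidder, so Chloe wins.
Under the first-price rule, the price is the highest bid: £111.
Surplus = £111 − £111 = £0.

Price £111; surplus £0.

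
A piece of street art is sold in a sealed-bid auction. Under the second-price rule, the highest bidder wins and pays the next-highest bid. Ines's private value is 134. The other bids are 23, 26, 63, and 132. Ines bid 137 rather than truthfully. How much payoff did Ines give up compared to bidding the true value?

Regret: 0.

The highest competing bid is 132.
Bidding truthfully at 134: Ines has the top bid, wins, and pays the second-highest bid 132. Payoff = 134 − 132 = 2.
Bidding 137: Ines has the top bid, wins, and pays the second-highest bid 132. Payoff = 134 − 132 = 2.
Regret = truthful payoff − actual payoff = 2 − 2 = 0.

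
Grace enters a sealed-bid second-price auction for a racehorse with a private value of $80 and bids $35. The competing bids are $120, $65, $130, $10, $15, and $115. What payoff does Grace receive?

Highest competing bid: $130.
Grace's bid $35 is not the highest, so Grace loses, pays nothing, and earns zero payoff.

Payoff = $0.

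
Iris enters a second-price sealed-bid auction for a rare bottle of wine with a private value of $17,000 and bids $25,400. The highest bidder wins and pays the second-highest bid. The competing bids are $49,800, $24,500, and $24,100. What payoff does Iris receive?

Payoff = $0.

Highest competing bid: $49,800.
Iris's bid $25,400 is not the highest, so Iris loses, pays nothing, and earns zero payoff.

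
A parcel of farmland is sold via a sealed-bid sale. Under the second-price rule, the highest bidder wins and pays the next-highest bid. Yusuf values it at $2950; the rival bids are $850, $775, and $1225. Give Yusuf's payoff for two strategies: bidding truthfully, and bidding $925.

The highest competing bid is $1225.
Bidding truthfully at $2950: Yusuf has the top bid, wins, and pays the second-highest bid $1225. Payoff = $2950 − $1225 = $1725.
Bidding $925: the top bid is $1225 (a rival), so Yusuf loses. Payoff = $0.
This is the dominant-strategy logic: truthful bidding weakly beats any alternative.

Truthful: $1725; alternative: $0.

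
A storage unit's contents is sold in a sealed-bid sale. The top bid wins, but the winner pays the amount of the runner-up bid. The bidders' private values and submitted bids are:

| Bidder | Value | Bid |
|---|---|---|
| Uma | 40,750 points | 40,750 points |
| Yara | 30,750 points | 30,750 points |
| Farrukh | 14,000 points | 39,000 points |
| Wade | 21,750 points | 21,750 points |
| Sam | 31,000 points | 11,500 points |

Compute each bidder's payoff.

Payoffs: Uma 1,750 points, Yara 0 points, Farrukh 0 points, Wade 0 points, Sam 0 points.

Bids in descending order: Uma 40,750 points; Farrukh 39,000 points; Yara 30,750 points; Wade 21,750 points; Sam 11,500 points.
Uma has the top bid and wins; the price is the second-highest bid, 39,000 points.
Uma's payoff = 40,750 points − 39,000 points = 1,750 points. All other bidders lose, so their payoff is 0.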